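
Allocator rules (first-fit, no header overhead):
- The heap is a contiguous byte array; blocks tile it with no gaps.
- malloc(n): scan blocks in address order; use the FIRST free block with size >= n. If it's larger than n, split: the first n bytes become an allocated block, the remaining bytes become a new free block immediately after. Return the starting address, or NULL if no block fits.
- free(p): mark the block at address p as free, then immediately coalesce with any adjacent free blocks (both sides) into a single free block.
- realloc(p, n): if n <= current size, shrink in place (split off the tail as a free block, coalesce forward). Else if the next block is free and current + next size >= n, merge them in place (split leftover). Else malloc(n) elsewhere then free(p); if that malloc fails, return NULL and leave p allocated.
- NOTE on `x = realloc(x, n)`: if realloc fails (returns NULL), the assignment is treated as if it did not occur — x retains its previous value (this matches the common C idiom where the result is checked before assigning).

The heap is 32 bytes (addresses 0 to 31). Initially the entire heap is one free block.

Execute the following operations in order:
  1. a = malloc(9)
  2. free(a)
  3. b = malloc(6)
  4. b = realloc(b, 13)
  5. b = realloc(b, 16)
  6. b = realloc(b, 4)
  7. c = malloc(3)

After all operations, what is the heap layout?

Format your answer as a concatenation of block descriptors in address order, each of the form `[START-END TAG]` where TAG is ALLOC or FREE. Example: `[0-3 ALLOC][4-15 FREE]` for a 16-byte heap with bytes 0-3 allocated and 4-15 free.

Op 1: a = malloc(9) -> a = 0; heap: [0-8 ALLOC][9-31 FREE]
Op 2: free(a) -> (freed a); heap: [0-31 FREE]
Op 3: b = malloc(6) -> b = 0; heap: [0-5 ALLOC][6-31 FREE]
Op 4: b = realloc(b, 13) -> b = 0; heap: [0-12 ALLOC][13-31 FREE]
Op 5: b = realloc(b, 16) -> b = 0; heap: [0-15 ALLOC][16-31 FREE]
Op 6: b = realloc(b, 4) -> b = 0; heap: [0-3 ALLOC][4-31 FREE]
Op 7: c = malloc(3) -> c = 4; heap: [0-3 ALLOC][4-6 ALLOC][7-31 FREE]

Answer: [0-3 ALLOC][4-6 ALLOC][7-31 FREE]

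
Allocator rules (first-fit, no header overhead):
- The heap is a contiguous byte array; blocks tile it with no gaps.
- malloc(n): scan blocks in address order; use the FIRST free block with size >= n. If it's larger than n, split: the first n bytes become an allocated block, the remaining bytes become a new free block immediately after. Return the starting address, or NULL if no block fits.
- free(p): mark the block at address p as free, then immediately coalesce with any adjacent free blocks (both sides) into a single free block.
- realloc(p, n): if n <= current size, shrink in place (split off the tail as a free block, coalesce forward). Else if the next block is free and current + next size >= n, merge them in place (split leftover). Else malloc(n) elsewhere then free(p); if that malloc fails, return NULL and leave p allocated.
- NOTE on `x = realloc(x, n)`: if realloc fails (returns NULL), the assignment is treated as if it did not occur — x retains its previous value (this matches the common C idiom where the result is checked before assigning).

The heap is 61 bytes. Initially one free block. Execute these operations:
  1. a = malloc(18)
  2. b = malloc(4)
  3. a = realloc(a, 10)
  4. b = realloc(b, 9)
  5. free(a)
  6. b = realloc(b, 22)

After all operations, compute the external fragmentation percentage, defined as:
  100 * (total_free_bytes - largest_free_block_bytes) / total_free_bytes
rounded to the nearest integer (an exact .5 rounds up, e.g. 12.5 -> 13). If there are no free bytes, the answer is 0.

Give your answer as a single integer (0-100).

Answer: 46

Derivation:
Op 1: a = malloc(18) -> a = 0; heap: [0-17 ALLOC][18-60 FREE]
Op 2: b = malloc(4) -> b = 18; heap: [0-17 ALLOC][18-21 ALLOC][22-60 FREE]
Op 3: a = realloc(a, 10) -> a = 0; heap: [0-9 ALLOC][10-17 FREE][18-21 ALLOC][22-60 FREE]
Op 4: b = realloc(b, 9) -> b = 18; heap: [0-9 ALLOC][10-17 FREE][18-26 ALLOC][27-60 FREE]
Op 5: free(a) -> (freed a); heap: [0-17 FREE][18-26 ALLOC][27-60 FREE]
Op 6: b = realloc(b, 22) -> b = 18; heap: [0-17 FREE][18-39 ALLOC][40-60 FREE]
Free blocks: [18 21] total_free=39 largest=21 -> 100*(39-21)/39 = 1800/39 ≈ 46.154 -> rounds to 46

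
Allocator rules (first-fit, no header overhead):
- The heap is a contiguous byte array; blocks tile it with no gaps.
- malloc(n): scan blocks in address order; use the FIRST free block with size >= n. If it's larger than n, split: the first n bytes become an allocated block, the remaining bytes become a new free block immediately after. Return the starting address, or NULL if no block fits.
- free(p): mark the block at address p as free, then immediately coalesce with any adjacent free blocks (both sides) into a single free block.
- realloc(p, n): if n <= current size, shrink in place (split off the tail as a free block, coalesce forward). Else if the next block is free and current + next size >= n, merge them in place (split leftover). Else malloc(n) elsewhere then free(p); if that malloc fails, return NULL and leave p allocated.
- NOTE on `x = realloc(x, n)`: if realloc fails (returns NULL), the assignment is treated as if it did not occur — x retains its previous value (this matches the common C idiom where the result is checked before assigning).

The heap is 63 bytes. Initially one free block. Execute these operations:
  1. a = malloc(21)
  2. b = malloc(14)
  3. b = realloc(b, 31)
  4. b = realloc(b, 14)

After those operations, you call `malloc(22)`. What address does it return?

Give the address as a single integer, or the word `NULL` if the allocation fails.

Answer: 35

Derivation:
Op 1: a = malloc(21) -> a = 0; heap: [0-20 ALLOC][21-62 FREE]
Op 2: b = malloc(14) -> b = 21; heap: [0-20 ALLOC][21-34 ALLOC][35-62 FREE]
Op 3: b = realloc(b, 31) -> b = 21; heap: [0-20 ALLOC][21-51 ALLOC][52-62 FREE]
Op 4: b = realloc(b, 14) -> b = 21; heap: [0-20 ALLOC][21-34 ALLOC][35-62 FREE]
malloc(22): first-fit scan over [0-20 ALLOC][21-34 ALLOC][35-62 FREE] -> 35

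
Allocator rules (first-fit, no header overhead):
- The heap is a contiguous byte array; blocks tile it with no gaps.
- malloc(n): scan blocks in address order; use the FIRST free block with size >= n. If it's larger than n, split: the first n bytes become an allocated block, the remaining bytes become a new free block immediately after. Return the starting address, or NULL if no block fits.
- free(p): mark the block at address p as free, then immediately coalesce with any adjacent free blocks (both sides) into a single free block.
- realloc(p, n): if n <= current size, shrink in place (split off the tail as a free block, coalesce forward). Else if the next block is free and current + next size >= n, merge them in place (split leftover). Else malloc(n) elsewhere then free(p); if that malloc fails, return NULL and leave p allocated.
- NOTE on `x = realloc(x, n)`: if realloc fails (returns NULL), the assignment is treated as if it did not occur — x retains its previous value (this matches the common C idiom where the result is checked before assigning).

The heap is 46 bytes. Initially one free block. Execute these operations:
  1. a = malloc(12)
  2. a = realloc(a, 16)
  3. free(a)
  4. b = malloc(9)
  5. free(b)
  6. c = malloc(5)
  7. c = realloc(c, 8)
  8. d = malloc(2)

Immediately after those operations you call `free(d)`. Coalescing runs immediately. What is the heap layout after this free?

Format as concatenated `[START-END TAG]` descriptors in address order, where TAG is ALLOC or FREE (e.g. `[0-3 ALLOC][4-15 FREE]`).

Op 1: a = malloc(12) -> a = 0; heap: [0-11 ALLOC][12-45 FREE]
Op 2: a = realloc(a, 16) -> a = 0; heap: [0-15 ALLOC][16-45 FREE]
Op 3: free(a) -> (freed a); heap: [0-45 FREE]
Op 4: b = malloc(9) -> b = 0; heap: [0-8 ALLOC][9-45 FREE]
Op 5: free(b) -> (freed b); heap: [0-45 FREE]
Op 6: c = malloc(5) -> c = 0; heap: [0-4 ALLOC][5-45 FREE]
Op 7: c = realloc(c, 8) -> c = 0; heap: [0-7 ALLOC][8-45 FREE]
Op 8: d = malloc(2) -> d = 8; heap: [0-7 ALLOC][8-9 ALLOC][10-45 FREE]
free(d): d = 8 -> block [8-9 ALLOC]; mark free, coalesce with adjacent free neighbors -> [0-7 ALLOC][8-45 FREE]

Answer: [0-7 ALLOC][8-45 FREE]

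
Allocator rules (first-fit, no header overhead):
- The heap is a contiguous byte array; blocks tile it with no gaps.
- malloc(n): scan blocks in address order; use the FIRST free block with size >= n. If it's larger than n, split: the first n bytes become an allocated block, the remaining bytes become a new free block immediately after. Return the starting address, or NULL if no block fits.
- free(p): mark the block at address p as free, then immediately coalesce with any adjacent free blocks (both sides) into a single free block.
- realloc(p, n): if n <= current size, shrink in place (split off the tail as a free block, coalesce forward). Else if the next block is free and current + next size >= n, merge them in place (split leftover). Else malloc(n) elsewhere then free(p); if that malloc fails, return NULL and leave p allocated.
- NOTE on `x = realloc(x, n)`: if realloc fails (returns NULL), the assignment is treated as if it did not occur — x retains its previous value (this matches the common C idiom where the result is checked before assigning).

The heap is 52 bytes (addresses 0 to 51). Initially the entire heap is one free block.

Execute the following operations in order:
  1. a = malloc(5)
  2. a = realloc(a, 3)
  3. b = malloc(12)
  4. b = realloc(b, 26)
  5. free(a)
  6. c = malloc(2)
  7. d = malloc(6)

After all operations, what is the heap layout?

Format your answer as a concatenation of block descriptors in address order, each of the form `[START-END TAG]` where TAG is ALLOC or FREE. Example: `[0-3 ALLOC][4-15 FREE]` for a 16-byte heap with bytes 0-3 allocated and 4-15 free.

Op 1: a = malloc(5) -> a = 0; heap: [0-4 ALLOC][5-51 FREE]
Op 2: a = realloc(a, 3) -> a = 0; heap: [0-2 ALLOC][3-51 FREE]
Op 3: b = malloc(12) -> b = 3; heap: [0-2 ALLOC][3-14 ALLOC][15-51 FREE]
Op 4: b = realloc(b, 26) -> b = 3; heap: [0-2 ALLOC][3-28 ALLOC][29-51 FREE]
Op 5: free(a) -> (freed a); heap: [0-2 FREE][3-28 ALLOC][29-51 FREE]
Op 6: c = malloc(2) -> c = 0; heap: [0-1 ALLOC][2-2 FREE][3-28 ALLOC][29-51 FREE]
Op 7: d = malloc(6) -> d = 29; heap: [0-1 ALLOC][2-2 FREE][3-28 ALLOC][29-34 ALLOC][35-51 FREE]

Answer: [0-1 ALLOC][2-2 FREE][3-28 ALLOC][29-34 ALLOC][35-51 FREE]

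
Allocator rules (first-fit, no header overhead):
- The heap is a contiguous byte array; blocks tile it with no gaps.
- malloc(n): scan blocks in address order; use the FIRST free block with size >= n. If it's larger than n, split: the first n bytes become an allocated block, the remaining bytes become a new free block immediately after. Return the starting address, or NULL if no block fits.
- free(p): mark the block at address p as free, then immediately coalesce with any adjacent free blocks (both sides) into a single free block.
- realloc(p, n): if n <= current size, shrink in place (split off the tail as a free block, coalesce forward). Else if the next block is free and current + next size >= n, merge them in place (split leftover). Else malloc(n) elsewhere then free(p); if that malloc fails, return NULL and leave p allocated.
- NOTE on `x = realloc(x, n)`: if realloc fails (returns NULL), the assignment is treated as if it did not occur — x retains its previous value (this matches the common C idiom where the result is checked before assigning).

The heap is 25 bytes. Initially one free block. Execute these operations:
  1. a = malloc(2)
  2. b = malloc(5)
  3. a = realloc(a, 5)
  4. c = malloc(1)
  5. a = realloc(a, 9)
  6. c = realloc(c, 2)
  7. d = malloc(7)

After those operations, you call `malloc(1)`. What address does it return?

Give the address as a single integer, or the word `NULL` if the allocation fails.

Answer: 23

Derivation:
Op 1: a = malloc(2) -> a = 0; heap: [0-1 ALLOC][2-24 FREE]
Op 2: b = malloc(5) -> b = 2; heap: [0-1 ALLOC][2-6 ALLOC][7-24 FREE]
Op 3: a = realloc(a, 5) -> a = 7; heap: [0-1 FREE][2-6 ALLOC][7-11 ALLOC][12-24 FREE]
Op 4: c = malloc(1) -> c = 0; heap: [0-0 ALLOC][1-1 FREE][2-6 ALLOC][7-11 ALLOC][12-24 FREE]
Op 5: a = realloc(a, 9) -> a = 7; heap: [0-0 ALLOC][1-1 FREE][2-6 ALLOC][7-15 ALLOC][16-24 FREE]
Op 6: c = realloc(c, 2) -> c = 0; heap: [0-1 ALLOC][2-6 ALLOC][7-15 ALLOC][16-24 FREE]
Op 7: d = malloc(7) -> d = 16; heap: [0-1 ALLOC][2-6 ALLOC][7-15 ALLOC][16-22 ALLOC][23-24 FREE]
malloc(1): first-fit scan over [0-1 ALLOC][2-6 ALLOC][7-15 ALLOC][16-22 ALLOC][23-24 FREE] -> 23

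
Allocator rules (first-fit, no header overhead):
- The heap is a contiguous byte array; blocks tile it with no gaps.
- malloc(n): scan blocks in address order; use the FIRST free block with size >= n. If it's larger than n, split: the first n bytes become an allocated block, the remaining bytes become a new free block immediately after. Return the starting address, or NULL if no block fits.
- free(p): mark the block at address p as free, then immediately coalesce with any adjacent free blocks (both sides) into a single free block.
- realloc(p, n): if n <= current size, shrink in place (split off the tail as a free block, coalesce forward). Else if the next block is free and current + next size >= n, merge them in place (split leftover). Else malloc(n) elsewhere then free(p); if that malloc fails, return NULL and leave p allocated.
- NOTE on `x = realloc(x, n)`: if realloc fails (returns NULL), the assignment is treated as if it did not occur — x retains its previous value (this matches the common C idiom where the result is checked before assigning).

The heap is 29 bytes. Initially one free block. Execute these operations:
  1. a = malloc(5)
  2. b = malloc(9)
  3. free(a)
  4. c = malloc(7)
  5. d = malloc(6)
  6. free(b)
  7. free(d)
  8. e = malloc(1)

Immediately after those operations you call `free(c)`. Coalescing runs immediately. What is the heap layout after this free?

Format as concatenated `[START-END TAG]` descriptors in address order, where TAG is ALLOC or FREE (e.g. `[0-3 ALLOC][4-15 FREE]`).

Op 1: a = malloc(5) -> a = 0; heap: [0-4 ALLOC][5-28 FREE]
Op 2: b = malloc(9) -> b = 5; heap: [0-4 ALLOC][5-13 ALLOC][14-28 FREE]
Op 3: free(a) -> (freed a); heap: [0-4 FREE][5-13 ALLOC][14-28 FREE]
Op 4: c = malloc(7) -> c = 14; heap: [0-4 FREE][5-13 ALLOC][14-20 ALLOC][21-28 FREE]
Op 5: d = malloc(6) -> d = 21; heap: [0-4 FREE][5-13 ALLOC][14-20 ALLOC][21-26 ALLOC][27-28 FREE]
Op 6: free(b) -> (freed b); heap: [0-13 FREE][14-20 ALLOC][21-26 ALLOC][27-28 FREE]
Op 7: free(d) -> (freed d); heap: [0-13 FREE][14-20 ALLOC][21-28 FREE]
Op 8: e = malloc(1) -> e = 0; heap: [0-0 ALLOC][1-13 FREE][14-20 ALLOC][21-28 FREE]
free(c): c = 14 -> block [14-20 ALLOC]; mark free, coalesce with adjacent free neighbors -> [0-0 ALLOC][1-28 FREE]

Answer: [0-0 ALLOC][1-28 FREE]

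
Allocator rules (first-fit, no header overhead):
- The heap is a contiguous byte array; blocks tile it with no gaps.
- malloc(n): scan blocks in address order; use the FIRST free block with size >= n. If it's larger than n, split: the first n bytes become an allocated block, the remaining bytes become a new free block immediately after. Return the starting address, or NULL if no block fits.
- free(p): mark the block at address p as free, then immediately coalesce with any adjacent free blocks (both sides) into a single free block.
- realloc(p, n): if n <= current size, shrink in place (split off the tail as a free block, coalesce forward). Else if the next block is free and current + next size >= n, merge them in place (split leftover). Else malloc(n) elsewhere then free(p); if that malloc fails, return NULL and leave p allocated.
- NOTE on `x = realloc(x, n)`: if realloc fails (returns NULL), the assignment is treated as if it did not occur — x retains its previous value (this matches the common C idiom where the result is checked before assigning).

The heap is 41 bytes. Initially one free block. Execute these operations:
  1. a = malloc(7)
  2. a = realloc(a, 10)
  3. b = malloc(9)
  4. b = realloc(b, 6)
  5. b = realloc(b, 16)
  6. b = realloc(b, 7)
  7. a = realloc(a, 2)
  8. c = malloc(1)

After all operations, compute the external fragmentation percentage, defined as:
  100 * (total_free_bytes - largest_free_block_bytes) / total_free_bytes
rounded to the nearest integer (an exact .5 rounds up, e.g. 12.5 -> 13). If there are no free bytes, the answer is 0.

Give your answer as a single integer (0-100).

Answer: 23

Derivation:
Op 1: a = malloc(7) -> a = 0; heap: [0-6 ALLOC][7-40 FREE]
Op 2: a = realloc(a, 10) -> a = 0; heap: [0-9 ALLOC][10-40 FREE]
Op 3: b = malloc(9) -> b = 10; heap: [0-9 ALLOC][10-18 ALLOC][19-40 FREE]
Op 4: b = realloc(b, 6) -> b = 10; heap: [0-9 ALLOC][10-15 ALLOC][16-40 FREE]
Op 5: b = realloc(b, 16) -> b = 10; heap: [0-9 ALLOC][10-25 ALLOC][26-40 FREE]
Op 6: b = realloc(b, 7) -> b = 10; heap: [0-9 ALLOC][10-16 ALLOC][17-40 FREE]
Op 7: a = realloc(a, 2) -> a = 0; heap: [0-1 ALLOC][2-9 FREE][10-16 ALLOC][17-40 FREE]
Op 8: c = malloc(1) -> c = 2; heap: [0-1 ALLOC][2-2 ALLOC][3-9 FREE][10-16 ALLOC][17-40 FREE]
Free blocks: [7 24] total_free=31 largest=24 -> 100*(31-24)/31 = 700/31 ≈ 22.581 -> rounds to 23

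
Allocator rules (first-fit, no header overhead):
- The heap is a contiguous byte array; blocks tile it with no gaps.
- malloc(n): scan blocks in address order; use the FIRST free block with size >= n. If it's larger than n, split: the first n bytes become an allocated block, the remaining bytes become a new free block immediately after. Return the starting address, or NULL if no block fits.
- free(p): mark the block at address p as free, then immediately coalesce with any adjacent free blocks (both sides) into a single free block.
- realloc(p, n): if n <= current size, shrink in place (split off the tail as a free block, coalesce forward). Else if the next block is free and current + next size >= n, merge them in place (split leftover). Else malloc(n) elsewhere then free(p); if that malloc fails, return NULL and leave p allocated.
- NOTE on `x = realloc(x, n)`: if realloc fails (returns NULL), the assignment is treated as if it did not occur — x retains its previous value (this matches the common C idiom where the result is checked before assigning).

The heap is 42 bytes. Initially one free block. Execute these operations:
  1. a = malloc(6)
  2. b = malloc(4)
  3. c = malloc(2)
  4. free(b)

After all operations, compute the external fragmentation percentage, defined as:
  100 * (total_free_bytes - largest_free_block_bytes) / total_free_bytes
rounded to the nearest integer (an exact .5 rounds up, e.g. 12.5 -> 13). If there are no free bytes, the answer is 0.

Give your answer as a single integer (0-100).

Op 1: a = malloc(6) -> a = 0; heap: [0-5 ALLOC][6-41 FREE]
Op 2: b = malloc(4) -> b = 6; heap: [0-5 ALLOC][6-9 ALLOC][10-41 FREE]
Op 3: c = malloc(2) -> c = 10; heap: [0-5 ALLOC][6-9 ALLOC][10-11 ALLOC][12-41 FREE]
Op 4: free(b) -> (freed b); heap: [0-5 ALLOC][6-9 FREE][10-11 ALLOC][12-41 FREE]
Free blocks: [4 30] total_free=34 largest=30 -> 100*(34-30)/34 = 400/34 ≈ 11.765 -> rounds to 12

Answer: 12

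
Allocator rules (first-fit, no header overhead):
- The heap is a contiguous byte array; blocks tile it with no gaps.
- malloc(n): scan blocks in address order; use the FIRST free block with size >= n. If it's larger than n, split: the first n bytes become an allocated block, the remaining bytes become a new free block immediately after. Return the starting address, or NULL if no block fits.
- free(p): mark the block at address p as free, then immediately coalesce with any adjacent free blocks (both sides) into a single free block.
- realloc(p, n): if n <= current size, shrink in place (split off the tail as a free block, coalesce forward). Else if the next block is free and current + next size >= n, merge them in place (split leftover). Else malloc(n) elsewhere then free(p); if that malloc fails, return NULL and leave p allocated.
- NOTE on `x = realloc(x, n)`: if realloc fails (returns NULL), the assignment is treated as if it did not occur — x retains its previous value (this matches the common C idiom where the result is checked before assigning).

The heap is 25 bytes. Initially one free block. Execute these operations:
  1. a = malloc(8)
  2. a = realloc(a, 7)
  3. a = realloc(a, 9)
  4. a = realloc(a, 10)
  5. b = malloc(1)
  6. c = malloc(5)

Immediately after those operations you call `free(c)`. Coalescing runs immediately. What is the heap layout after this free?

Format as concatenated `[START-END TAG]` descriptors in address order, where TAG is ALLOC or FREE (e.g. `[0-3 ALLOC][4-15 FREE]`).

Answer: [0-9 ALLOC][10-10 ALLOC][11-24 FREE]

Derivation:
Op 1: a = malloc(8) -> a = 0; heap: [0-7 ALLOC][8-24 FREE]
Op 2: a = realloc(a, 7) -> a = 0; heap: [0-6 ALLOC][7-24 FREE]
Op 3: a = realloc(a, 9) -> a = 0; heap: [0-8 ALLOC][9-24 FREE]
Op 4: a = realloc(a, 10) -> a = 0; heap: [0-9 ALLOC][10-24 FREE]
Op 5: b = malloc(1) -> b = 10; heap: [0-9 ALLOC][10-10 ALLOC][11-24 FREE]
Op 6: c = malloc(5) -> c = 11; heap: [0-9 ALLOC][10-10 ALLOC][11-15 ALLOC][16-24 FREE]
free(c): c = 11 -> block [11-15 ALLOC]; mark free, coalesce with adjacent free neighbors -> [0-9 ALLOC][10-10 ALLOC][11-24 FREE]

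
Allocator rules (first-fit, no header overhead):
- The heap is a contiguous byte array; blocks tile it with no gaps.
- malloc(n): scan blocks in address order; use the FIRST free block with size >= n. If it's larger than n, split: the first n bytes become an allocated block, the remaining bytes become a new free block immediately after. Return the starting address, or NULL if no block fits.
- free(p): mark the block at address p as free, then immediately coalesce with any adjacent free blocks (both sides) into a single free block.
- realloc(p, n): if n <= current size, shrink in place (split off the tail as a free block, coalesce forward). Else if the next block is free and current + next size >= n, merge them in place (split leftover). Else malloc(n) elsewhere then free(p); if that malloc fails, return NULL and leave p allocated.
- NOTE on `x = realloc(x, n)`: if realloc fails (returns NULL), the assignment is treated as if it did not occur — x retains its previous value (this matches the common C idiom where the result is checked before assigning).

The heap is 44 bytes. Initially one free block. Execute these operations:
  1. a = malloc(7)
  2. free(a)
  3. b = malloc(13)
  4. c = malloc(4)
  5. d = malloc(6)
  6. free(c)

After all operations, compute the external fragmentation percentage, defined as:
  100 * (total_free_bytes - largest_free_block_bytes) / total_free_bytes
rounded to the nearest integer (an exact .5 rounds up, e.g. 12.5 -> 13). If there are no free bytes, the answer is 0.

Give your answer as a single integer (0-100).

Op 1: a = malloc(7) -> a = 0; heap: [0-6 ALLOC][7-43 FREE]
Op 2: free(a) -> (freed a); heap: [0-43 FREE]
Op 3: b = malloc(13) -> b = 0; heap: [0-12 ALLOC][13-43 FREE]
Op 4: c = malloc(4) -> c = 13; heap: [0-12 ALLOC][13-16 ALLOC][17-43 FREE]
Op 5: d = malloc(6) -> d = 17; heap: [0-12 ALLOC][13-16 ALLOC][17-22 ALLOC][23-43 FREE]
Op 6: free(c) -> (freed c); heap: [0-12 ALLOC][13-16 FREE][17-22 ALLOC][23-43 FREE]
Free blocks: [4 21] total_free=25 largest=21 -> 100*(25-21)/25 = 400/25 = 16

Answer: 16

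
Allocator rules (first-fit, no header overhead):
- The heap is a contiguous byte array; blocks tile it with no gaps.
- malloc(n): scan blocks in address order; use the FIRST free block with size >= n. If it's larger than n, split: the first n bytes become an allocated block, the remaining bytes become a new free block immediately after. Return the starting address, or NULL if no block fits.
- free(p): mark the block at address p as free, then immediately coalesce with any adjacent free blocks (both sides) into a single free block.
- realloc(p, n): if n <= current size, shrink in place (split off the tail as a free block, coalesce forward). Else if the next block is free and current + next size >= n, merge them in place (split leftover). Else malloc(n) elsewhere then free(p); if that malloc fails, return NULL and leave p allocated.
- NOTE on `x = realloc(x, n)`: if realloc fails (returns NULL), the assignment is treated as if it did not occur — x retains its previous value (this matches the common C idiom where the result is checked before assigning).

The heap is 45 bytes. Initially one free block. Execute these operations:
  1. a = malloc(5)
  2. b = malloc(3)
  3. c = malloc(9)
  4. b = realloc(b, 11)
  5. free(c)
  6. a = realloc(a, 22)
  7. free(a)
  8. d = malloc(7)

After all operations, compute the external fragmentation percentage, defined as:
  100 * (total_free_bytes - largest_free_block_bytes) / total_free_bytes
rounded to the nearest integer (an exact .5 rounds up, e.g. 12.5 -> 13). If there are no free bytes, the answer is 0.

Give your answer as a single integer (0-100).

Answer: 37

Derivation:
Op 1: a = malloc(5) -> a = 0; heap: [0-4 ALLOC][5-44 FREE]
Op 2: b = malloc(3) -> b = 5; heap: [0-4 ALLOC][5-7 ALLOC][8-44 FREE]
Op 3: c = malloc(9) -> c = 8; heap: [0-4 ALLOC][5-7 ALLOC][8-16 ALLOC][17-44 FREE]
Op 4: b = realloc(b, 11) -> b = 17; heap: [0-4 ALLOC][5-7 FREE][8-16 ALLOC][17-27 ALLOC][28-44 FREE]
Op 5: free(c) -> (freed c); heap: [0-4 ALLOC][5-16 FREE][17-27 ALLOC][28-44 FREE]
Op 6: a = realloc(a, 22) -> NULL (a unchanged); heap: [0-4 ALLOC][5-16 FREE][17-27 ALLOC][28-44 FREE]
Op 7: free(a) -> (freed a); heap: [0-16 FREE][17-27 ALLOC][28-44 FREE]
Op 8: d = malloc(7) -> d = 0; heap: [0-6 ALLOC][7-16 FREE][17-27 ALLOC][28-44 FREE]
Free blocks: [10 17] total_free=27 largest=17 -> 100*(27-17)/27 = 1000/27 ≈ 37.037 -> rounds to 37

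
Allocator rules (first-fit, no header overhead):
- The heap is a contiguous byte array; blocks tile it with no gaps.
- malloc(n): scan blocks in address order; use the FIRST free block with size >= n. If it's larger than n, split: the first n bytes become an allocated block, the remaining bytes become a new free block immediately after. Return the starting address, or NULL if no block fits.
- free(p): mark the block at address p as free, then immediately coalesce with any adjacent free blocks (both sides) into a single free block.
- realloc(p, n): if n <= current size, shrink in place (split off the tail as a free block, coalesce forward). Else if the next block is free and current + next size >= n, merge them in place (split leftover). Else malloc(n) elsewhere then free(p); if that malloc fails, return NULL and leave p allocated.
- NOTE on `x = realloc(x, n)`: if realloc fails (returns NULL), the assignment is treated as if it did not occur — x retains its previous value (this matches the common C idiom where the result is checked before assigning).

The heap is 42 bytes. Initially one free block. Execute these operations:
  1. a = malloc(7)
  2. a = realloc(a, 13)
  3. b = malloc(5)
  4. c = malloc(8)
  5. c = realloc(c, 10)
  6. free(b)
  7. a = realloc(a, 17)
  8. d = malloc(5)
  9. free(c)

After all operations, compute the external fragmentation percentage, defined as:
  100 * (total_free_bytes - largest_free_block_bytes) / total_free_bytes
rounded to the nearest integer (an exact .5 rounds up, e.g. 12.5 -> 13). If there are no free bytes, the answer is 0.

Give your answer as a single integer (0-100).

Op 1: a = malloc(7) -> a = 0; heap: [0-6 ALLOC][7-41 FREE]
Op 2: a = realloc(a, 13) -> a = 0; heap: [0-12 ALLOC][13-41 FREE]
Op 3: b = malloc(5) -> b = 13; heap: [0-12 ALLOC][13-17 ALLOC][18-41 FREE]
Op 4: c = malloc(8) -> c = 18; heap: [0-12 ALLOC][13-17 ALLOC][18-25 ALLOC][26-41 FREE]
Op 5: c = realloc(c, 10) -> c = 18; heap: [0-12 ALLOC][13-17 ALLOC][18-27 ALLOC][28-41 FREE]
Op 6: free(b) -> (freed b); heap: [0-12 ALLOC][13-17 FREE][18-27 ALLOC][28-41 FREE]
Op 7: a = realloc(a, 17) -> a = 0; heap: [0-16 ALLOC][17-17 FREE][18-27 ALLOC][28-41 FREE]
Op 8: d = malloc(5) -> d = 28; heap: [0-16 ALLOC][17-17 FREE][18-27 ALLOC][28-32 ALLOC][33-41 FREE]
Op 9: free(c) -> (freed c); heap: [0-16 ALLOC][17-27 FREE][28-32 ALLOC][33-41 FREE]
Free blocks: [11 9] total_free=20 largest=11 -> 100*(20-11)/20 = 900/20 = 45

Answer: 45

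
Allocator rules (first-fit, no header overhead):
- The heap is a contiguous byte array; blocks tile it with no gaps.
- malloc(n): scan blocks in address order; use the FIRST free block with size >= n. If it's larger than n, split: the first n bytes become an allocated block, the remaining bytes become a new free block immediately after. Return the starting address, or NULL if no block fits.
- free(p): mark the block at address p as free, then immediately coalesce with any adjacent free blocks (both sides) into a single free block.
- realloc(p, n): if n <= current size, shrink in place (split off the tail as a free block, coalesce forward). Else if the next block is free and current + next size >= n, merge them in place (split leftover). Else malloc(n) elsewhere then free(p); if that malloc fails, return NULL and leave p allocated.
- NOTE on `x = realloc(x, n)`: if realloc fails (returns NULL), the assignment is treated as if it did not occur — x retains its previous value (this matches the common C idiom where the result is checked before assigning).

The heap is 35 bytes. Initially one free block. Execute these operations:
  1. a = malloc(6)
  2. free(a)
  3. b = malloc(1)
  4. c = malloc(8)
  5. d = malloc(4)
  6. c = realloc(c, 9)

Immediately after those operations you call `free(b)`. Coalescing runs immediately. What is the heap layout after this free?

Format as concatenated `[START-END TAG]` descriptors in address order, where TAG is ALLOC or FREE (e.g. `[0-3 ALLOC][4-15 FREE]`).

Answer: [0-8 FREE][9-12 ALLOC][13-21 ALLOC][22-34 FREE]

Derivation:
Op 1: a = malloc(6) -> a = 0; heap: [0-5 ALLOC][6-34 FREE]
Op 2: free(a) -> (freed a); heap: [0-34 FREE]
Op 3: b = malloc(1) -> b = 0; heap: [0-0 ALLOC][1-34 FREE]
Op 4: c = malloc(8) -> c = 1; heap: [0-0 ALLOC][1-8 ALLOC][9-34 FREE]
Op 5: d = malloc(4) -> d = 9; heap: [0-0 ALLOC][1-8 ALLOC][9-12 ALLOC][13-34 FREE]
Op 6: c = realloc(c, 9) -> c = 13; heap: [0-0 ALLOC][1-8 FREE][9-12 ALLOC][13-21 ALLOC][22-34 FREE]
free(b): b = 0 -> block [0-0 ALLOC]; mark free, coalesce with adjacent free neighbors -> [0-8 FREE][9-12 ALLOC][13-21 ALLOC][22-34 FREE]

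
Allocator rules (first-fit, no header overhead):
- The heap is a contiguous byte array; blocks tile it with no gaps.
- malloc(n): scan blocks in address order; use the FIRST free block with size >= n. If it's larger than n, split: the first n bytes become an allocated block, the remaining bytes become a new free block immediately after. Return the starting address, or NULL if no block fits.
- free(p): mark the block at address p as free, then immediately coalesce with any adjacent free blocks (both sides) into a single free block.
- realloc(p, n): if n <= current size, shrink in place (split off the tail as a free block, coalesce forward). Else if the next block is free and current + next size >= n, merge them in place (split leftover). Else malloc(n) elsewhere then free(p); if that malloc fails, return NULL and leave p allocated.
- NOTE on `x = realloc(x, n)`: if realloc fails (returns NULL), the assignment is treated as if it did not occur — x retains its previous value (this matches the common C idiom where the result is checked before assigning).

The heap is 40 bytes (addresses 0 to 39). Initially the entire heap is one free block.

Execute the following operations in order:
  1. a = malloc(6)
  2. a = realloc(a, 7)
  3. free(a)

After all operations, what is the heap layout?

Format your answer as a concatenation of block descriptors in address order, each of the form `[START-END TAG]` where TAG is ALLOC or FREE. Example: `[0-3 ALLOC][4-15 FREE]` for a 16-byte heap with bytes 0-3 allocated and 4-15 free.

Op 1: a = malloc(6) -> a = 0; heap: [0-5 ALLOC][6-39 FREE]
Op 2: a = realloc(a, 7) -> a = 0; heap: [0-6 ALLOC][7-39 FREE]
Op 3: free(a) -> (freed a); heap: [0-39 FREE]

Answer: [0-39 FREE]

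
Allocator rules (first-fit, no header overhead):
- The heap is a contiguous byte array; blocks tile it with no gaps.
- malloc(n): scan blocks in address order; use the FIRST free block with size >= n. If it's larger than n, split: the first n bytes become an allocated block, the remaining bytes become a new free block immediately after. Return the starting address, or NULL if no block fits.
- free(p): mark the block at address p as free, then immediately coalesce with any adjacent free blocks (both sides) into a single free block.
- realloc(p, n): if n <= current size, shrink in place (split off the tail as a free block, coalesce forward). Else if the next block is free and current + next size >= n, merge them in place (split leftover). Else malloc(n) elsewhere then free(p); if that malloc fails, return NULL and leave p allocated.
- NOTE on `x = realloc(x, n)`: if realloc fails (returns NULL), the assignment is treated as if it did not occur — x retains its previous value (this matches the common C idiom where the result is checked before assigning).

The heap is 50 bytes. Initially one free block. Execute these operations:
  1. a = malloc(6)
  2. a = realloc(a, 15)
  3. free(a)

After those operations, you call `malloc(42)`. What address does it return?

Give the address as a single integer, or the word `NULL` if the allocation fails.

Answer: 0

Derivation:
Op 1: a = malloc(6) -> a = 0; heap: [0-5 ALLOC][6-49 FREE]
Op 2: a = realloc(a, 15) -> a = 0; heap: [0-14 ALLOC][15-49 FREE]
Op 3: free(a) -> (freed a); heap: [0-49 FREE]
malloc(42): first-fit scan over [0-49 FREE] -> 0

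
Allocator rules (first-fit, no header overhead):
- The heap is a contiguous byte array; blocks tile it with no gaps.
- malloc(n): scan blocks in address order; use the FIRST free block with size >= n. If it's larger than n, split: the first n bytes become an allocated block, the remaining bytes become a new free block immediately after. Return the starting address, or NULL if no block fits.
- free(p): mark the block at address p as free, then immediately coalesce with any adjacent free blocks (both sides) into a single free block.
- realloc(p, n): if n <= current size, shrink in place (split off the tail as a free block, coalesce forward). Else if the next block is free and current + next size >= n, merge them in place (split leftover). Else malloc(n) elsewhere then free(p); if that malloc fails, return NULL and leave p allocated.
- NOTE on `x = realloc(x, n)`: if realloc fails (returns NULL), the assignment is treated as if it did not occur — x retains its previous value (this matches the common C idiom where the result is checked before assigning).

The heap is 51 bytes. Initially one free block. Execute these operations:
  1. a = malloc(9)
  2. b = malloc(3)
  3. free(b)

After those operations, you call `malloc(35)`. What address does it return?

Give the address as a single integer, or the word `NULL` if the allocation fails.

Op 1: a = malloc(9) -> a = 0; heap: [0-8 ALLOC][9-50 FREE]
Op 2: b = malloc(3) -> b = 9; heap: [0-8 ALLOC][9-11 ALLOC][12-50 FREE]
Op 3: free(b) -> (freed b); heap: [0-8 ALLOC][9-50 FREE]
malloc(35): first-fit scan over [0-8 ALLOC][9-50 FREE] -> 9

Answer: 9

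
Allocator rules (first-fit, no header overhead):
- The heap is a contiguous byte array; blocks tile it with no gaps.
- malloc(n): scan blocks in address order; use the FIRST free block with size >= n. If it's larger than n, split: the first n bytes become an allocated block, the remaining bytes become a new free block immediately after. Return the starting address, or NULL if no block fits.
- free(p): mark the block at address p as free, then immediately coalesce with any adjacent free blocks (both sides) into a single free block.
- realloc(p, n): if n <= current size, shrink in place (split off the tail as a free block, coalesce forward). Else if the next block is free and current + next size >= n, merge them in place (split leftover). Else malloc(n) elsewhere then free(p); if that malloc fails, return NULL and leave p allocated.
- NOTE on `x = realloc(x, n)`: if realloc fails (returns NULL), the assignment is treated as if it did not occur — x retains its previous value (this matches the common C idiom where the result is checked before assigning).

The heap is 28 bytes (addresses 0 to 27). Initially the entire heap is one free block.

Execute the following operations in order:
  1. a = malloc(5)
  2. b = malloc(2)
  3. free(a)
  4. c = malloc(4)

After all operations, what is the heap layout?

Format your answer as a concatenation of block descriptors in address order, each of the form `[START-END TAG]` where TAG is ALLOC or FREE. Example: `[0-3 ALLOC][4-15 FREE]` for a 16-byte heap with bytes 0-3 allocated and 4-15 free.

Answer: [0-3 ALLOC][4-4 FREE][5-6 ALLOC][7-27 FREE]

Derivation:
Op 1: a = malloc(5) -> a = 0; heap: [0-4 ALLOC][5-27 FREE]
Op 2: b = malloc(2) -> b = 5; heap: [0-4 ALLOC][5-6 ALLOC][7-27 FREE]
Op 3: free(a) -> (freed a); heap: [0-4 FREE][5-6 ALLOC][7-27 FREE]
Op 4: c = malloc(4) -> c = 0; heap: [0-3 ALLOC][4-4 FREE][5-6 ALLOC][7-27 FREE]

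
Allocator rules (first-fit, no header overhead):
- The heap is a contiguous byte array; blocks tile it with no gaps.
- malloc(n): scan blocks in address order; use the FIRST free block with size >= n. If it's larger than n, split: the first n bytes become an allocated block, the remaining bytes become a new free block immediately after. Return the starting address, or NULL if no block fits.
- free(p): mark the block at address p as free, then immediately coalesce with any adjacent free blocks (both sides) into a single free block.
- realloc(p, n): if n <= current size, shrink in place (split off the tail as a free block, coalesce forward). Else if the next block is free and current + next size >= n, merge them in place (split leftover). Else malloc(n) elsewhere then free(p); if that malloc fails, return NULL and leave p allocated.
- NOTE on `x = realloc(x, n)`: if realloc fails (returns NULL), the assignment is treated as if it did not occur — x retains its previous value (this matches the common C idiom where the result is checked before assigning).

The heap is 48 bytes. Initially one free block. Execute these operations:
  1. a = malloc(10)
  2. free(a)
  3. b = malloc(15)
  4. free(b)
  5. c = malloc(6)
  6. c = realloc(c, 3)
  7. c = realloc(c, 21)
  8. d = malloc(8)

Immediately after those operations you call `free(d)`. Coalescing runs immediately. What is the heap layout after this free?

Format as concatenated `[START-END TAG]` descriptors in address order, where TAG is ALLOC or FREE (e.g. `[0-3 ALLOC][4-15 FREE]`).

Answer: [0-20 ALLOC][21-47 FREE]

Derivation:
Op 1: a = malloc(10) -> a = 0; heap: [0-9 ALLOC][10-47 FREE]
Op 2: free(a) -> (freed a); heap: [0-47 FREE]
Op 3: b = malloc(15) -> b = 0; heap: [0-14 ALLOC][15-47 FREE]
Op 4: free(b) -> (freed b); heap: [0-47 FREE]
Op 5: c = malloc(6) -> c = 0; heap: [0-5 ALLOC][6-47 FREE]
Op 6: c = realloc(c, 3) -> c = 0; heap: [0-2 ALLOC][3-47 FREE]
Op 7: c = realloc(c, 21) -> c = 0; heap: [0-20 ALLOC][21-47 FREE]
Op 8: d = malloc(8) -> d = 21; heap: [0-20 ALLOC][21-28 ALLOC][29-47 FREE]
free(d): d = 21 -> block [21-28 ALLOC]; mark free, coalesce with adjacent free neighbors -> [0-20 ALLOC][21-47 FREE]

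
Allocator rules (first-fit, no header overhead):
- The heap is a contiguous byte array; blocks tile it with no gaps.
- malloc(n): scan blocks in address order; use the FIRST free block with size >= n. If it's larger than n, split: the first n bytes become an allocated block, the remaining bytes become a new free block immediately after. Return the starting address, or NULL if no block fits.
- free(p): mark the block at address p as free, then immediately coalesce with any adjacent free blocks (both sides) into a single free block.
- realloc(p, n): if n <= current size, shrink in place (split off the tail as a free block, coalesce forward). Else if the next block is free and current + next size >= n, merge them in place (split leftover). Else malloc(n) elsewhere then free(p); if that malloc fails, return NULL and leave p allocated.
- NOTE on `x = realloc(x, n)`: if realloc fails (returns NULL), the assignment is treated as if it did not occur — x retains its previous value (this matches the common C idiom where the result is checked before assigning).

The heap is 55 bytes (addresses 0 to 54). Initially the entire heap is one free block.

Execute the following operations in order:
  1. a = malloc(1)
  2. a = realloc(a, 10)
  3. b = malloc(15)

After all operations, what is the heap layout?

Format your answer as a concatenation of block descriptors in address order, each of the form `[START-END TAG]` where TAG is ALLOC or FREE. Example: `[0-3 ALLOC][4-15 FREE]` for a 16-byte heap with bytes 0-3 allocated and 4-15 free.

Answer: [0-9 ALLOC][10-24 ALLOC][25-54 FREE]

Derivation:
Op 1: a = malloc(1) -> a = 0; heap: [0-0 ALLOC][1-54 FREE]
Op 2: a = realloc(a, 10) -> a = 0; heap: [0-9 ALLOC][10-54 FREE]
Op 3: b = malloc(15) -> b = 10; heap: [0-9 ALLOC][10-24 ALLOC][25-54 FREE]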